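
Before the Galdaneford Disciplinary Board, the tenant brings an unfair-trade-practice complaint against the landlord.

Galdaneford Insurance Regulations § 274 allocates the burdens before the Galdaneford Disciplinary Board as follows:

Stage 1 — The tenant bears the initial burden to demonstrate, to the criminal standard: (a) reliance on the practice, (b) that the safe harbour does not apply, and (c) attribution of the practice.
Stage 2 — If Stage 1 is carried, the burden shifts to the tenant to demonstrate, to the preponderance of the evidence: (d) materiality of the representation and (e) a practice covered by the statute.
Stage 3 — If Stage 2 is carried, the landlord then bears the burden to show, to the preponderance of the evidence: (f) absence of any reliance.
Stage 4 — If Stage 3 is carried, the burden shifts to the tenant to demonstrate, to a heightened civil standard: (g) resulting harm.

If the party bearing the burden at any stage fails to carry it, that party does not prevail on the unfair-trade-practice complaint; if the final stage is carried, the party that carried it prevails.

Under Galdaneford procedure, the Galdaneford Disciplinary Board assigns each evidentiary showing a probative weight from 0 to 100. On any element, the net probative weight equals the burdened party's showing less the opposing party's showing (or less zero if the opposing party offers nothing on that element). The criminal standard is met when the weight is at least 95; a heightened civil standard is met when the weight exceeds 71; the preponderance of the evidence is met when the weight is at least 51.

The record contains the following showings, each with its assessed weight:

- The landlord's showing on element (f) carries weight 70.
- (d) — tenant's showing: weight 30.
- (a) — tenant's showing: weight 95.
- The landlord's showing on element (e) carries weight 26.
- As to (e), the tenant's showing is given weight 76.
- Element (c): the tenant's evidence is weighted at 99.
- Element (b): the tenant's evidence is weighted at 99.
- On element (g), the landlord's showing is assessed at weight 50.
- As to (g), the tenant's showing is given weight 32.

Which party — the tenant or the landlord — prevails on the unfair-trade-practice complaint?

Stage 1 (tenant, the criminal standard, weight is at least 95): (a) 95 ≥ 95 — meets; (b) 99 ≥ 95 — meets; (c) 99 ≥ 95 — meets.
  Stage 1 is satisfied; the tenant continues to bear the burden.
Stage 2 (tenant, the preponderance of the evidence, weight is at least 51): (d) 30 < 51 — fails; (e) net 76−26=50 < 51 — fails.
  Stage 2 not carried; the tenant fails its burden.
So the landlord prevails.

landlord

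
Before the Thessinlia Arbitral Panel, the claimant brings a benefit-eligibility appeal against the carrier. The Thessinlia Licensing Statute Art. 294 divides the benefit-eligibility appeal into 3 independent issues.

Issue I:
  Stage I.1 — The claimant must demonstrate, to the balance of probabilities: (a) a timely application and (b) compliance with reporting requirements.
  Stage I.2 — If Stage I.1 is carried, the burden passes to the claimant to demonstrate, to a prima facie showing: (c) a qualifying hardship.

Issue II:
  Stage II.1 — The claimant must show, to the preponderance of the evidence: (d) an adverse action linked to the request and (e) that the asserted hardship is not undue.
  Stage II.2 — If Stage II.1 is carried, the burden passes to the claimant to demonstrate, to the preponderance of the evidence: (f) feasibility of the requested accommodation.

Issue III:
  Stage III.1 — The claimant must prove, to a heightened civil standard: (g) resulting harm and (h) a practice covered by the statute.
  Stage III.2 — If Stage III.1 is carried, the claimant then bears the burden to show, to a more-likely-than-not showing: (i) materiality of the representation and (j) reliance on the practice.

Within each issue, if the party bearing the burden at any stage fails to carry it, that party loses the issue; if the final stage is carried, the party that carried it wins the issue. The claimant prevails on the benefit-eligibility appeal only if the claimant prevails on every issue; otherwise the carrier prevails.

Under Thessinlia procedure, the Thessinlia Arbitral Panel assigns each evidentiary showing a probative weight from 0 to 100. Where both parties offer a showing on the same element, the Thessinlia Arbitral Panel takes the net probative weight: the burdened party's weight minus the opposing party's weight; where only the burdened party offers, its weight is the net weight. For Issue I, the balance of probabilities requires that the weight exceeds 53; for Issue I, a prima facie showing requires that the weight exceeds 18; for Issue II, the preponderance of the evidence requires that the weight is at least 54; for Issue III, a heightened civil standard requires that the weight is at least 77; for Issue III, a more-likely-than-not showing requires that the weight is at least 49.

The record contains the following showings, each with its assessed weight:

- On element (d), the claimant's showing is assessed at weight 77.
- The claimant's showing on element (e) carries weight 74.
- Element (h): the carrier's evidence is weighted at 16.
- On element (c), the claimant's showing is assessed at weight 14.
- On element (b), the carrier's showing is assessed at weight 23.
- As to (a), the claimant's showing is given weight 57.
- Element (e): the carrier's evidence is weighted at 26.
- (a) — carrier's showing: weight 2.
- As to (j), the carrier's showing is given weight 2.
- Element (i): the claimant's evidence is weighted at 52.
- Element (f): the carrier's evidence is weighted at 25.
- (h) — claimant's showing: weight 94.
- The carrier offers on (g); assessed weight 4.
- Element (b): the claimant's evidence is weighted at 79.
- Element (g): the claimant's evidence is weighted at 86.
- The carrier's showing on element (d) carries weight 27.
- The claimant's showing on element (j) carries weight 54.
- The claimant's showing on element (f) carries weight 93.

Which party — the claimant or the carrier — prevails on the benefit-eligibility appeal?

— Issue I —
Stage I.1 (claimant, the balance of probabilities, weight exceeds 53): (a) net 57−2=55 > 53 — meets; (b) net 79−23=56 > 53 — meets.
  Stage I.1 carried; the burden remains with the claimant.
Stage I.2 (claimant, a prima facie showing, weight exceeds 18): (c) 14 ≤ 18 — fails.
  The claimant does not carry Stage I.2.
So the carrier prevails on this issue.
— Issue II —
Stage II.1 (claimant, the preponderance of the evidence, weight is at least 54): (d) net 77−27=50 < 54 — fails; (e) net 74−26=48 < 54 — fails.
  The claimant does not carry Stage II.1.
The analysis ends at Stage II.1; the carrier prevails on this issue.
— Issue III —
Stage III.1 (claimant, a heightened civil standard, weight is at least 77): (g) net 86−4=82 ≥ 77 — meets; (h) net 94−16=78 ≥ 77 — meets.
  All elements met. The claimant retains the burden for Stage III.2.
Stage III.2 (claimant, a more-likely-than-not showing, weight is at least 49): (i) 52 ≥ 49 — meets; (j) net 54−2=52 ≥ 49 — meets.
  Stage III.2 carried; the final stage is satisfied.
Every stage carried; the claimant prevails on this issue.
Per-issue: Issue I → carrier; Issue II → carrier; Issue III → claimant. The claimant must prevail on every issue; overall, the carrier prevails.

carrier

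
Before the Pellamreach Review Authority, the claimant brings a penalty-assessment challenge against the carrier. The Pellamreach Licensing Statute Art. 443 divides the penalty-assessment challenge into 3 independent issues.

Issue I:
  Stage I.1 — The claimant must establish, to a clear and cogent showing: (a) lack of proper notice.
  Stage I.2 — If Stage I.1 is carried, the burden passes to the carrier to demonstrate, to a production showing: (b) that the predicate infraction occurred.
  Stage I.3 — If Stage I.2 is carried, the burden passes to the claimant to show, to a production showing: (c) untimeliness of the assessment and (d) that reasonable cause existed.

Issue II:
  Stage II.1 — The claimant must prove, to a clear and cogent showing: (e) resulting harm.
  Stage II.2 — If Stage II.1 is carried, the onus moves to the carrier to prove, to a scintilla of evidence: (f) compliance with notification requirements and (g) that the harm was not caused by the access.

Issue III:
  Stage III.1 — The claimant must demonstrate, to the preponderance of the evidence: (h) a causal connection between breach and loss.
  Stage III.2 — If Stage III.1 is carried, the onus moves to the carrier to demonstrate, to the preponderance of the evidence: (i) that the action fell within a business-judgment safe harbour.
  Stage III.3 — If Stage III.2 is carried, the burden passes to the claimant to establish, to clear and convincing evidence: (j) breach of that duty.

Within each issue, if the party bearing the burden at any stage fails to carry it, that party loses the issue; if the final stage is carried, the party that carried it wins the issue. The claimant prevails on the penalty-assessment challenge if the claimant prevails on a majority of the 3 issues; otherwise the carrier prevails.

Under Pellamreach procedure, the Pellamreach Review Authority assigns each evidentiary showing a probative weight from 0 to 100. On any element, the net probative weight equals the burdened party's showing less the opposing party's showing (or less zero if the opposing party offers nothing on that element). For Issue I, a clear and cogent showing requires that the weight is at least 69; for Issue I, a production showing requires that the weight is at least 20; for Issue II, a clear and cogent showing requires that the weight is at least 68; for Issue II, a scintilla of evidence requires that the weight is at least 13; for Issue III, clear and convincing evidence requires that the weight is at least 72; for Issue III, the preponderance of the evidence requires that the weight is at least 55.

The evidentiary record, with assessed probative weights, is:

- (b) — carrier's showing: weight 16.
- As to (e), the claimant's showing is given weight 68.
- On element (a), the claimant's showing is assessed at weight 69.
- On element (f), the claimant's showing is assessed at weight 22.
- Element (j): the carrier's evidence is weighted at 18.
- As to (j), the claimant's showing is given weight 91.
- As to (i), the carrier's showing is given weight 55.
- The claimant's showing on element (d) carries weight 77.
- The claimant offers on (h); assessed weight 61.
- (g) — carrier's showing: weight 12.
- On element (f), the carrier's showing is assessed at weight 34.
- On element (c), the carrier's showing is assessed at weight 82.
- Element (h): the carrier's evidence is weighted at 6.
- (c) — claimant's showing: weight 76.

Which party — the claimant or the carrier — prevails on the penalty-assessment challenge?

claimant

— Issue I —
Stage I.1 — burden on claimant; standard: a clear and cogent showing (weight is at least 69).
    (a): 69 ≥ 69 [met]
  Stage I.1 is satisfied; the onus moves to the carrier.
Stage I.2 — burden on carrier; standard: a production showing (weight is at least 20).
    (b): 16 < 20 [not met]
  Stage I.2 not carried; the carrier fails its burden.
The analysis ends at Stage I.2; the claimant prevails on this issue.
— Issue II —
Stage II.1 — burden on claimant; standard: a clear and cogent showing (weight is at least 68).
    (e): 68 ≥ 68 [met]
  Stage II.1 carried; the burden shifts to the carrier.
Stage II.2 — burden on carrier; standard: a scintilla of evidence (weight is at least 13).
    (f): 34 − 22 = 12 < 13 [not met]
    (g): 12 < 13 [not met]
  Not every element is met, so the carrier fails to carry Stage II.2.
The claimant prevails on this issue.
— Issue III —
Stage III.1 (claimant, the preponderance of the evidence, weight is at least 55): (h) net 61−6=55 ≥ 55 — meets.
  Stage III.1 is satisfied; the onus moves to the carrier.
Stage III.2 (carrier, the preponderance of the evidence, weight is at least 55): (i) 55 ≥ 55 — meets.
  All elements met. The burden passes to the claimant.
Stage III.3 (claimant, clear and convincing evidence, weight is at least 72): (j) net 91−18=73 ≥ 72 — meets.
  Stage III.3 carried; the final stage is satisfied.
All stages carried — the claimant prevails on this issue.
Per-issue: Issue I → claimant; Issue II → claimant; Issue III → claimant. The claimant must prevail on a majority of issues; overall, the claimant prevails.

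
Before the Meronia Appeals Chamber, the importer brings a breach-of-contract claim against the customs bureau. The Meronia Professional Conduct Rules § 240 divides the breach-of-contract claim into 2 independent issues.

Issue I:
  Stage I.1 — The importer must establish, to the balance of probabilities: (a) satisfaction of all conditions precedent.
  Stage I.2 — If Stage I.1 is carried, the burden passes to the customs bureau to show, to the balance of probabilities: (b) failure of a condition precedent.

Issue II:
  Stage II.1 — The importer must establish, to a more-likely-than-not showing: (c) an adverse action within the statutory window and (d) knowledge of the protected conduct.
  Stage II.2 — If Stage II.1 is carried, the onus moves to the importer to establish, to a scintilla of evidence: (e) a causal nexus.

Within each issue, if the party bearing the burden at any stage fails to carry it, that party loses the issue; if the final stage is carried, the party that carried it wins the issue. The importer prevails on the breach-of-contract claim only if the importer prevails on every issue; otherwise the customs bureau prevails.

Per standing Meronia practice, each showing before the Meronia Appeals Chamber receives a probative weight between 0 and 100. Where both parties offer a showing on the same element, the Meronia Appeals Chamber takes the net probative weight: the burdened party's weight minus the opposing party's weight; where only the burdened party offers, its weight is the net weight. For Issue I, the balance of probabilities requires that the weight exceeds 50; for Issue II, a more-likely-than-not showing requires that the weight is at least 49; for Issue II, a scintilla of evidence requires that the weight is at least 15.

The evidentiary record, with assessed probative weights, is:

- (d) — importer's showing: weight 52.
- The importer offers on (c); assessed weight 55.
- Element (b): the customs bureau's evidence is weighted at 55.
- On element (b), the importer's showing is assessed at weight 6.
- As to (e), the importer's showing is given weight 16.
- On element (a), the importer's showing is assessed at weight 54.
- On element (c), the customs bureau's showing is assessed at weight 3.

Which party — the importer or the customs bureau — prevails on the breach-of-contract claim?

importer

— Issue I —
Stage I.1 (importer, the balance of probabilities, weight exceeds 50): (a) 54 > 50 — meets.
  Stage I.1 is satisfied; the onus moves to the customs bureau.
Stage I.2 (customs bureau, the balance of probabilities, weight exceeds 50): (b) net 55−6=49 ≤ 50 — fails.
  The customs bureau does not carry Stage I.2.
The importer prevails on this issue.
— Issue II —
At Stage II.1 the importer must meet a more-likely-than-not showing (weight is at least 49): on (c) the weight is 55 less the opposing 3 gives net 52, which does reach 49, so (c) meets the standard; on (d) the weight is 52, which does reach 49, so (d) meets the standard.
  Stage II.1 is satisfied; the importer continues to bear the burden.
At Stage II.2 the importer must meet a scintilla of evidence (weight is at least 15): on (e) the weight is 16, ≥ 15, so (e) meets the standard.
  The importer carries the last stage.
Every stage carried; the importer prevails on this issue.
Per-issue: Issue I → importer; Issue II → importer. The importer must prevail on every issue; overall, the importer prevails.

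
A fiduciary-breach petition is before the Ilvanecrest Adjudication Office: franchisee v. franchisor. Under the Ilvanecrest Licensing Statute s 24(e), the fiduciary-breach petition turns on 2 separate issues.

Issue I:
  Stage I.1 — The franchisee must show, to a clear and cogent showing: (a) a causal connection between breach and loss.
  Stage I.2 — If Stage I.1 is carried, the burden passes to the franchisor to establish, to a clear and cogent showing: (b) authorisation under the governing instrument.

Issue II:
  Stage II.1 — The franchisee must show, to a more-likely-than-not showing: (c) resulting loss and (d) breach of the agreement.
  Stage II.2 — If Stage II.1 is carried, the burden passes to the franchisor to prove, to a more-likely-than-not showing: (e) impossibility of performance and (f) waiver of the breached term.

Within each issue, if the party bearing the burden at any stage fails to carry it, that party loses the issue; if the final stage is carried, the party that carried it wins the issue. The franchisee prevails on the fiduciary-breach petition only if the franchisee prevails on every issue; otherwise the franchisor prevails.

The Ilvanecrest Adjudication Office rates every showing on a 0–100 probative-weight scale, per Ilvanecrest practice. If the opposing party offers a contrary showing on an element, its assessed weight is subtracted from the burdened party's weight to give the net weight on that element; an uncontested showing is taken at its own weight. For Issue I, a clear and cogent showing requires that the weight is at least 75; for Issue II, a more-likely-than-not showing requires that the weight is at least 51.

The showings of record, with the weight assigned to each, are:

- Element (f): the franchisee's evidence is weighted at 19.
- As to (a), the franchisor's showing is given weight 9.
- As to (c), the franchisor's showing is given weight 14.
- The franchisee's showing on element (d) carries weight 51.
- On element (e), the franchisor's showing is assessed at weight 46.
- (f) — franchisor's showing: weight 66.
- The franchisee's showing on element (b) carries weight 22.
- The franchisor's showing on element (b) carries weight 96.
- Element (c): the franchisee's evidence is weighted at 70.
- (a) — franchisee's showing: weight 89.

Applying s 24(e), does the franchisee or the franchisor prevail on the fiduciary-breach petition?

franchisee

— Issue I —
Stage I.1 (franchisee, a clear and cogent showing, weight is at least 75): (a) net 89−9=80 ≥ 75 — meets.
  All elements met. The burden passes to the franchisor.
Stage I.2 (franchisor, a clear and cogent showing, weight is at least 75): (b) net 96−22=74 < 75 — fails.
  Not every element is met, so the franchisor fails to carry Stage I.2.
The franchisee prevails on this issue.
— Issue II —
At Stage II.1 the franchisee must meet a more-likely-than-not showing (weight is at least 51): on (c) the weight is 70 less the opposing 14 gives net 56, ≥ 51, so (c) meets the standard; on (d) the weight is 51, ≥ 51, so (d) meets the standard.
  Stage II.1 is satisfied; the onus moves to the franchisor.
At Stage II.2 the franchisor must meet a more-likely-than-not showing (weight is at least 51): on (e) the weight is 46, < 51, so (e) does not meet the standard; on (f) the weight is 66 less the opposing 19 gives net 47, which does not reach 51, so (f) does not meet the standard.
  The franchisor does not carry Stage II.2.
The franchisee prevails on this issue.
Per-issue: Issue I → franchisee; Issue II → franchisee. The franchisee must prevail on every issue; overall, the franchisee prevails.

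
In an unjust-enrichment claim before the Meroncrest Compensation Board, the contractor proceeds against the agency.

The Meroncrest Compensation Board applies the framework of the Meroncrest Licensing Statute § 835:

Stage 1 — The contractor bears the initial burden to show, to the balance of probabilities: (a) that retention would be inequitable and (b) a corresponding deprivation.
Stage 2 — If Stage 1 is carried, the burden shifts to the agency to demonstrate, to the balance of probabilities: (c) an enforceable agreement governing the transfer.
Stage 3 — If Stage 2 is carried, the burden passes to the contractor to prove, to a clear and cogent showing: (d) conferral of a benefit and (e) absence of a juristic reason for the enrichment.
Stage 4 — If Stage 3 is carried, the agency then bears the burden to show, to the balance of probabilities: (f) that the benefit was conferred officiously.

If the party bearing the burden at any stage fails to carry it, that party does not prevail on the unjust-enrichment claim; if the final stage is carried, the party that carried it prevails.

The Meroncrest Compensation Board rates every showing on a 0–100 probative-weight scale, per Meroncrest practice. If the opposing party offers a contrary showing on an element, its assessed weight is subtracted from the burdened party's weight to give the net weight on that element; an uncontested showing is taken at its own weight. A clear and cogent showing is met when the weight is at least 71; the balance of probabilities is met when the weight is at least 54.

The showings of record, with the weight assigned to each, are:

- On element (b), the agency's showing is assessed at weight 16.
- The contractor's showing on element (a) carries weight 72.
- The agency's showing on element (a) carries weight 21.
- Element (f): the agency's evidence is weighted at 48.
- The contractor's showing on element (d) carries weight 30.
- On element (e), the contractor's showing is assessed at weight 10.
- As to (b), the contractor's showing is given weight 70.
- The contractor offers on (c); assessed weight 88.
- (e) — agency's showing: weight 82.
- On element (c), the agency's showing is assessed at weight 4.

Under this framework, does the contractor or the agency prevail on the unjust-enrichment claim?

Stage 1 (contractor, the balance of probabilities, weight is at least 54): (a) net 72−21=51 < 54 — fails; (b) net 70−16=54 ≥ 54 — meets.
  The contractor does not carry Stage 1.
The analysis ends at Stage 1; the agency prevails.

agency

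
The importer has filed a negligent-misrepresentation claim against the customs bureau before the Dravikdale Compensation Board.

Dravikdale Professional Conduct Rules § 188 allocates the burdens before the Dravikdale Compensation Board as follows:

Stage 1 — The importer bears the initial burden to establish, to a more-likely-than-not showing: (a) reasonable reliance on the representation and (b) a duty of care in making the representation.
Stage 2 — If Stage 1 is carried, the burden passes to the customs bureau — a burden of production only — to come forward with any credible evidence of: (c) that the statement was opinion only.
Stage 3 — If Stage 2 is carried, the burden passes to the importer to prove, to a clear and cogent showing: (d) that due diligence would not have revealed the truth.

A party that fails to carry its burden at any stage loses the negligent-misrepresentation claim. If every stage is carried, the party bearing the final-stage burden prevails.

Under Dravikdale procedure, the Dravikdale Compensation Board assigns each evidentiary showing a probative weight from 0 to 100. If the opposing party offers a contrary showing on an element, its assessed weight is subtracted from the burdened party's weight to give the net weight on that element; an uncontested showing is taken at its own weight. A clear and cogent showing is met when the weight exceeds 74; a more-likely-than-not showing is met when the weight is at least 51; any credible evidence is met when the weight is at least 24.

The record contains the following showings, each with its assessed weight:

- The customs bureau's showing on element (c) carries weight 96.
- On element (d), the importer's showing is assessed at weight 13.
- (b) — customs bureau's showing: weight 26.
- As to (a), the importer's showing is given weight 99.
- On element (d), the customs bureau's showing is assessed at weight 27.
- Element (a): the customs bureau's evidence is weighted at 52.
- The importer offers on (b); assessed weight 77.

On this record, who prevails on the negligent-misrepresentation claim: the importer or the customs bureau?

At Stage 1 the importer must meet a more-likely-than-not showing (weight is at least 51): on (a) the weight is 99 less the opposing 52 gives net 47, which does not reach 51, so (a) does not meet the standard; on (b) the weight is 77 less the opposing 26 gives net 51, ≥ 51, so (b) meets the standard.
  Stage 1 not carried; the importer fails its burden.
The customs bureau prevails.

customs bureau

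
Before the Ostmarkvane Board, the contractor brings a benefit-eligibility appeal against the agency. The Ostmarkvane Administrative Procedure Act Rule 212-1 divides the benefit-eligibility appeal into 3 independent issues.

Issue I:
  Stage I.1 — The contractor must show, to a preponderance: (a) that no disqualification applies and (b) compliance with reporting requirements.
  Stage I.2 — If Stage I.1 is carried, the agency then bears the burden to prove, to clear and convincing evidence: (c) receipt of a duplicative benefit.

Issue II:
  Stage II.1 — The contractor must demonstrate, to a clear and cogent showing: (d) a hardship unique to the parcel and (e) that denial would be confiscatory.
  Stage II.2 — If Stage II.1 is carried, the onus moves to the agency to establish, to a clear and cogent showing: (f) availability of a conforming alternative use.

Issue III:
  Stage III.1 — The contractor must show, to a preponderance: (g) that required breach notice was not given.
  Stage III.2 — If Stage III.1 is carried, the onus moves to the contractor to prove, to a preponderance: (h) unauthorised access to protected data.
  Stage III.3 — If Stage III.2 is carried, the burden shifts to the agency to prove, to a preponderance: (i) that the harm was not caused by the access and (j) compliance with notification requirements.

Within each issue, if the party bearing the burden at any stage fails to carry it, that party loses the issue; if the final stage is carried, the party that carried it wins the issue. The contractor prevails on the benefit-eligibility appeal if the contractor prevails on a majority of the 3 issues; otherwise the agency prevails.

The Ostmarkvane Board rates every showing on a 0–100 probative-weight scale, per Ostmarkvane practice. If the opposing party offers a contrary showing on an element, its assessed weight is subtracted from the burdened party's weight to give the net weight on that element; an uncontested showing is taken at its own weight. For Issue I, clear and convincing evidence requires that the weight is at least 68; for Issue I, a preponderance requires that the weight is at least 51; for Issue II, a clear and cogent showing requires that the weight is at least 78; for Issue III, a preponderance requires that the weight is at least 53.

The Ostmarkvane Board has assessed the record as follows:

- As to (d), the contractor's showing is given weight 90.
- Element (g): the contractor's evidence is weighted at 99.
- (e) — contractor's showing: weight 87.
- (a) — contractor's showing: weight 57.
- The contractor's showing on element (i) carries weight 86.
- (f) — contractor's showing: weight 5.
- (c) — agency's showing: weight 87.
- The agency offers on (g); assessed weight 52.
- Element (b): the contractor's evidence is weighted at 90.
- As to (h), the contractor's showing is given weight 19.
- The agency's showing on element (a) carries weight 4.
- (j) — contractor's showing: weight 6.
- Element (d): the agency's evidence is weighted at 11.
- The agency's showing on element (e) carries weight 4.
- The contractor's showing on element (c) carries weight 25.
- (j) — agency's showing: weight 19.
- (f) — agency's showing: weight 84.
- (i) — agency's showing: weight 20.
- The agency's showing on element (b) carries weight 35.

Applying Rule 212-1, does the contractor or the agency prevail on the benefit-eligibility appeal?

agency

— Issue I —
At Stage I.1 the contractor must meet a preponderance (weight is at least 51): on (a) the weight is 57 less the opposing 4 gives net 53, ≥ 51, so (a) meets the standard; on (b) the weight is 90 less the opposing 35 gives net 55, which does reach 51, so (b) meets the standard.
  All elements met. The burden passes to the agency.
At Stage I.2 the agency must meet clear and convincing evidence (weight is at least 68): on (c) the weight is 87 less the opposing 25 gives net 62, < 68, so (c) does not meet the standard.
  Not every element is met, so the agency fails to carry Stage I.2.
So the contractor prevails on this issue.
— Issue II —
At Stage II.1 the contractor must meet a clear and cogent showing (weight is at least 78): on (d) the weight is 90 less the opposing 11 gives net 79, ≥ 78, so (d) meets the standard; on (e) the weight is 87 less the opposing 4 gives net 83, which does reach 78, so (e) meets the standard.
  All elements met. The burden passes to the agency.
At Stage II.2 the agency must meet a clear and cogent showing (weight is at least 78): on (f) the weight is 84 less the opposing 5 gives net 79, ≥ 78, so (f) meets the standard.
  Stage II.2 carried; the final stage is satisfied.
With every stage satisfied, the agency prevails on this issue.
— Issue III —
At Stage III.1 the contractor must meet a preponderance (weight is at least 53): on (g) the weight is 99 less the opposing 52 gives net 47, which does not reach 53, so (g) does not meet the standard.
  The contractor does not carry Stage III.1.
So the agency prevails on this issue.
Per-issue: Issue I → contractor; Issue II → agency; Issue III → agency. The contractor must prevail on a majority of issues; overall, the agency prevails.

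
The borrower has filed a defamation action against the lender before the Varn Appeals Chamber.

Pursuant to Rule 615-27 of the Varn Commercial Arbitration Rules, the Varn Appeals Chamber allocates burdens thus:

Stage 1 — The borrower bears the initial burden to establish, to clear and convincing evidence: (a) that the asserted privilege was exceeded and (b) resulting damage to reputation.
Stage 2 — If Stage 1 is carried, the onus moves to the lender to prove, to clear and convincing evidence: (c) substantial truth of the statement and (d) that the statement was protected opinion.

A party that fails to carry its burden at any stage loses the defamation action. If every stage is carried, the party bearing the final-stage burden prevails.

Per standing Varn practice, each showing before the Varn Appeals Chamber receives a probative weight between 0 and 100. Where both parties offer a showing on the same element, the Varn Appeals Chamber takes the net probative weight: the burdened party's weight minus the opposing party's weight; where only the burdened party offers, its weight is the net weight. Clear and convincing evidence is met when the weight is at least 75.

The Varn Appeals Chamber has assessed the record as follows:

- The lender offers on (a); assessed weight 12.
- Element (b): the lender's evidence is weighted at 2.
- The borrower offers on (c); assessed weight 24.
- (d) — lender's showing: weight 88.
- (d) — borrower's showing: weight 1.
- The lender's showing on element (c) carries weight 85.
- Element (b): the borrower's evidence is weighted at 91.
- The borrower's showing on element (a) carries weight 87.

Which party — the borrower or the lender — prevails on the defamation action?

At Stage 1 the borrower must meet clear and convincing evidence (weight is at least 75): on (a) the weight is 87 less the opposing 12 gives net 75, which does reach 75, so (a) meets the standard; on (b) the weight is 91 less the opposing 2 gives net 89, which does reach 75, so (b) meets the standard.
  Stage 1 is satisfied; the onus moves to the lender.
At Stage 2 the lender must meet clear and convincing evidence (weight is at least 75): on (c) the weight is 85 less the opposing 24 gives net 61, which does not reach 75, so (c) does not meet the standard; on (d) the weight is 88 less the opposing 1 gives net 87, ≥ 75, so (d) meets the standard.
  Not every element is met, so the lender fails to carry Stage 2.
So the borrower prevails.

borrower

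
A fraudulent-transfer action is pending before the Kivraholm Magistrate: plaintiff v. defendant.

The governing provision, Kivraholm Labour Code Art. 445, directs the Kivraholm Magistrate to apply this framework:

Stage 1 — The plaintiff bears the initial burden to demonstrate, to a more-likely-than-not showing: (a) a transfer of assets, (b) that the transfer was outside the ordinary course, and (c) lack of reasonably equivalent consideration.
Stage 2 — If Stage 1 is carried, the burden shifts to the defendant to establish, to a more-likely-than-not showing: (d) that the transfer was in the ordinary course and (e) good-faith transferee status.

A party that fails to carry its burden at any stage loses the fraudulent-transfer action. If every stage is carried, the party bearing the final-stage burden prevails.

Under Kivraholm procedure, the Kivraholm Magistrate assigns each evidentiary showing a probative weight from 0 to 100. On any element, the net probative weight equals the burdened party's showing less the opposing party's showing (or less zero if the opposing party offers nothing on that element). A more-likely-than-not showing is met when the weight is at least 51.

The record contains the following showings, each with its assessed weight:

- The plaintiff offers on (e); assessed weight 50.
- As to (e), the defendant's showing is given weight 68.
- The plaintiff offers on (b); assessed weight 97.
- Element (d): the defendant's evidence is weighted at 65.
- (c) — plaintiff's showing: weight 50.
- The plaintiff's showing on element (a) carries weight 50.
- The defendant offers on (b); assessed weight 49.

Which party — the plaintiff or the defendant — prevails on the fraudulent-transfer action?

defendant

At Stage 1 the plaintiff must meet a more-likely-than-not showing (weight is at least 51): on (a) the weight is 50, < 51, so (a) does not meet the standard; on (b) the weight is 97 less the opposing 49 gives net 48, which does not reach 51, so (b) does not meet the standard; on (c) the weight is 50, which does not reach 51, so (c) does not meet the standard.
  Not every element is met, so the plaintiff fails to carry Stage 1.
The defendant prevails.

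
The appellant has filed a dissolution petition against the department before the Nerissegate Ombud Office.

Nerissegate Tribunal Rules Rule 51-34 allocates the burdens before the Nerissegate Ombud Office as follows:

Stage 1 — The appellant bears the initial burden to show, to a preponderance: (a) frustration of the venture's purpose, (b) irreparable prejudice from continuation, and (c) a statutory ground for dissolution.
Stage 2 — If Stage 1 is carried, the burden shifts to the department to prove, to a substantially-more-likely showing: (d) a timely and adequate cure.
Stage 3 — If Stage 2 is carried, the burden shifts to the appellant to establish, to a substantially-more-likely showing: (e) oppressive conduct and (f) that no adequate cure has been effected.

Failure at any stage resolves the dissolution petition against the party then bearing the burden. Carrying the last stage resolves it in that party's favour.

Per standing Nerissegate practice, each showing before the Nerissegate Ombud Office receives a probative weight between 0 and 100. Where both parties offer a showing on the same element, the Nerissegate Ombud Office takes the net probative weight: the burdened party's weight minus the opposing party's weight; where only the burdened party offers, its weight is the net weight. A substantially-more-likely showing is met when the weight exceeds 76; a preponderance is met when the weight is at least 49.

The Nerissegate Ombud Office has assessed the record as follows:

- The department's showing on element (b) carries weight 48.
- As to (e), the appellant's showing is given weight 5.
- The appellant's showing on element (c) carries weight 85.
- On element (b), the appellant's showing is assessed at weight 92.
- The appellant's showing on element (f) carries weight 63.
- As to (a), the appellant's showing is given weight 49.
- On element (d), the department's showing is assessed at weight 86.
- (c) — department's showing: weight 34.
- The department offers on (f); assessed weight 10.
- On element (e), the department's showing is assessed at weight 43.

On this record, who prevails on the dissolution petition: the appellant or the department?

department

Stage 1 — burden on appellant; standard: a preponderance (weight is at least 49).
    (a): 49 ≥ 49 [met]
    (b): 92 − 48 = 44 < 49 [not met]
    (c): 85 − 34 = 51 ≥ 49 [met]
  The appellant does not carry Stage 1.
The analysis ends at Stage 1; the department prevails.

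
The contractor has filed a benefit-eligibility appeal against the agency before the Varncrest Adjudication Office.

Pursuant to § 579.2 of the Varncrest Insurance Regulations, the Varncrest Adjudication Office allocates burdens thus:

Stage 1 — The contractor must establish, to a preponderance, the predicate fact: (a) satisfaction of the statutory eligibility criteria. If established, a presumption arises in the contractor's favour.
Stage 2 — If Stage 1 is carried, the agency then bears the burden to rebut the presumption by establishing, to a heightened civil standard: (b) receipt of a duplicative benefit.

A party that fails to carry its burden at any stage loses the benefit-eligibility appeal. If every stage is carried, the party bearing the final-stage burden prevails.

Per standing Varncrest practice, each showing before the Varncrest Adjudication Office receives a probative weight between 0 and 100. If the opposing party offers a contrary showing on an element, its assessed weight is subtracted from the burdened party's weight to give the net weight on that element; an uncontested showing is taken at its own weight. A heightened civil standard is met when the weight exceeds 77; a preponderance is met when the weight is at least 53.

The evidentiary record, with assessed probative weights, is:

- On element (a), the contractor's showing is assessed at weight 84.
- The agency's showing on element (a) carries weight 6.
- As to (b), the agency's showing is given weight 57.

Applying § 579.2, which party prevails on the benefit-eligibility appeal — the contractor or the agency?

contractor

Stage 1 — burden on contractor; standard: a preponderance (weight is at least 53).
    (a): 84 − 6 = 78 ≥ 53 [met]
  Stage 1 is satisfied; the onus moves to the agency.
Stage 2 — burden on agency; standard: a heightened civil standard (weight exceeds 77).
    (b): 57 ≤ 77 [not met]
  Stage 2 not carried; the agency fails its burden.
The contractor prevails.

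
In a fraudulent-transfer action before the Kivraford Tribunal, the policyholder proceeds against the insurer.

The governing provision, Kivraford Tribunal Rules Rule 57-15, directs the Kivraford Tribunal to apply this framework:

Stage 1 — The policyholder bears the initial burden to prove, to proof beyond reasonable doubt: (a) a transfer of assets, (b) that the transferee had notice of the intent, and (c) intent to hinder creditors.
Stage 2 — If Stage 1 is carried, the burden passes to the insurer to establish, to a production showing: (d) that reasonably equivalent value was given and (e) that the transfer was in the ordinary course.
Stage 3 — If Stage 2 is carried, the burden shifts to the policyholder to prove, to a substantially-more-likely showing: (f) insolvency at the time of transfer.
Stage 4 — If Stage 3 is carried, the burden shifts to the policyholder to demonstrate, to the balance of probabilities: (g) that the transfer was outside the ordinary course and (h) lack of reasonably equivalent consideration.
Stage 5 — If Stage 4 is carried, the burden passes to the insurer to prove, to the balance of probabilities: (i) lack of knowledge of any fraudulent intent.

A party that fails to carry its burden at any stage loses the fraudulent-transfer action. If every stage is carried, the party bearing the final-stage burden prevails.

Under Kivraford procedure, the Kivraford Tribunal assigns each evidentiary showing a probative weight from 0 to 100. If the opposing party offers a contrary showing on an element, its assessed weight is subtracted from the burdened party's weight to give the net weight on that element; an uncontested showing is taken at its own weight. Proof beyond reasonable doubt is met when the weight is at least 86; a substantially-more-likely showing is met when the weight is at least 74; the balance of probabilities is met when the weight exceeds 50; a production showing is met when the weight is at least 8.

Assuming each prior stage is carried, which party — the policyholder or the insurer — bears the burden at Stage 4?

Stage 4's rule assigns the burden to the policyholder (to the balance of probabilities).

policyholder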